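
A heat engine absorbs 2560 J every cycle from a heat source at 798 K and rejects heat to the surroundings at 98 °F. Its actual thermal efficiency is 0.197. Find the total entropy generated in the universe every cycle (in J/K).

ΔS_univ ≈ 3.427 J/K

T_C = 98 °F → (98 − 32) × 5/9 = 36.67 °C = 309.82 K.
W = η·Q_H = 0.197 × 2560 = 504.3 J, so Q_C = Q_H − W = 2056 J.
The hot reservoir loses entropy Q_H/T_H = 2560/798.00 = 3.208 J/K; the cold reservoir gains Q_C/T_C = 2056/309.82 = 6.635 J/K.
ΔS_univ = −Q_H/T_H + Q_C/T_C = 3.427 J/K (> 0, since η = 0.197 < η_Carnot = 0.612).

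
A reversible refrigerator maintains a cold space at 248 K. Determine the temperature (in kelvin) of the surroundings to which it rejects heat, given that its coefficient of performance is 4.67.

COP_R = T_C/(T_H − T_C) ⇒ T_H = T_C·(1 + 1/COP_R) = 248.00 × (1 + 1/4.67) = 301.1 K.

T_H ≈ 301.1 K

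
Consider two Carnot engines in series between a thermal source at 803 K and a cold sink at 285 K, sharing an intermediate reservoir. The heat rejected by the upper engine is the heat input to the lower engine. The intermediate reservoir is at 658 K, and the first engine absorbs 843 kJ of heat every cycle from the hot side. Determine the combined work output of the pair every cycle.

Two reversible stages in series are equivalent to a single Carnot engine between T_H and T_C, so η_total = 1 − T_C/T_H = 1 − 285.00/803.00 = 0.6451.
W_total = η_total · Q_H = 0.6451 × 843 = 543.8 kJ.

W_total ≈ 543.8 kJ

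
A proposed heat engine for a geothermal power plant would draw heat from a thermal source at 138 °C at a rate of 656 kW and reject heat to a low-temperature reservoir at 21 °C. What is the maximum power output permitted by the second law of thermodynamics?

T_H = 138 °C → 138 + 273.15 = 411.15 K.
T_C = 21 °C → 21 + 273.15 = 294.15 K.
By the Carnot theorem, η_max = 1 − T_C/T_H = 1 − 294.15/411.15 = 0.2846.
W_max = η_max · Q_H = 0.2846 × 656 = 187 kW.

Ẇ_max ≈ 187 kW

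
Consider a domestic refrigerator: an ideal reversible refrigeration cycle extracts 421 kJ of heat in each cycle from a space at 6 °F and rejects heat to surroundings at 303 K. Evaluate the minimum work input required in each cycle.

T_C = 6 °F → (6 − 32) × 5/9 = -14.44 °C = 258.71 K.
For a reversible refrigerator, COP_R = T_C/(T_H − T_C) = 258.71/44.29 = 5.8406.
W = Q_C/COP_R = 421/5.8406 = 72.1 kJ.

W_in ≈ 72.1 kJ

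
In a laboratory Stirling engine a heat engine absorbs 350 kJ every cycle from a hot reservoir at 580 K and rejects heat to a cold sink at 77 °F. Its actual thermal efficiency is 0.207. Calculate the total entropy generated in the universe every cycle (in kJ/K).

ΔS_univ ≈ 0.327 kJ/K

T_C = 77 °F → (77 − 32) × 5/9 = 25.00 °C = 298.15 K.
W = η·Q_H = 0.207 × 350 = 72.45 kJ, so Q_C = Q_H − W = 277.6 kJ.
The hot reservoir loses entropy Q_H/T_H = 350/580.00 = 0.6034 kJ/K; the cold reservoir gains Q_C/T_C = 277.6/298.15 = 0.9309 kJ/K.
ΔS_univ = −Q_H/T_H + Q_C/T_C = 0.327 kJ/K (> 0, since η = 0.207 < η_Carnot = 0.486).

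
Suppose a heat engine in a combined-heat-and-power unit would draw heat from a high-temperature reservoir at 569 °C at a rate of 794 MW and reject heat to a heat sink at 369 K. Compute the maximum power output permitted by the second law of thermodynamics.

Ẇ_max ≈ 446 MW

T_H = 569 °C → 569 + 273.15 = 842.15 K.
By the Carnot theorem, η_max = 1 − T_C/T_H = 1 − 369.00/842.15 = 0.5618.
W_max = η_max · Q_H = 0.5618 × 794 = 446 MW.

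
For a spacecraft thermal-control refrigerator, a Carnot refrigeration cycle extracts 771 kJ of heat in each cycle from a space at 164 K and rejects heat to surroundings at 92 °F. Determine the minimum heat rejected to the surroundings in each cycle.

T_H = 92 °F → (92 − 32) × 5/9 = 33.33 °C = 306.48 K.
For a reversible cycle Q_H/Q_C = T_H/T_C, so Q_H = Q_C·T_H/T_C = 771 × 306.48/164.00 = 1440 kJ.

Q_H ≈ 1440 kJ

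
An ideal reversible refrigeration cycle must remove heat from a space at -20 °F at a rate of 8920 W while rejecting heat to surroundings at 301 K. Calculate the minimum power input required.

Ẇ_in ≈ 2070 W

T_C = -20 °F → (-20 − 32) × 5/9 = -28.89 °C = 244.26 K.
For a reversible refrigerator, COP_R = T_C/(T_H − T_C) = 244.26/56.74 = 4.3050.
W = Q_C/COP_R = 8920/4.3050 = 2070 W.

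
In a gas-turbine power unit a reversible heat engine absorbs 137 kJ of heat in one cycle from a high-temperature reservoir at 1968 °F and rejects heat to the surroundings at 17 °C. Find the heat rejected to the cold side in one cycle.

Q_C ≈ 29.47 kJ

T_H = 1968 °F → (1968 − 32) × 5/9 = 1075.56 °C = 1348.71 K.
T_C = 17 °C → 17 + 273.15 = 290.15 K.
The Carnot efficiency is η = 1 − T_C/T_H = 1 − 290.15/1348.71 = 0.7849.
For a reversible cycle Q_C/Q_H = T_C/T_H, so Q_C = 137 × 290.15/1348.71 = 29.47 kJ.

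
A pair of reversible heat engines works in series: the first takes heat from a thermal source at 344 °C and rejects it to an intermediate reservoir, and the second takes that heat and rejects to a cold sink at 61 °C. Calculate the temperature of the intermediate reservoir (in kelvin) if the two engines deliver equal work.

T_H = 344 °C → 344 + 273.15 = 617.15 K.
T_C = 61 °C → 61 + 273.15 = 334.15 K.
For reversible stages Q_m = Q_H·(T_m/T_H). Setting W₁ = Q_H(1 − T_m/T_H) equal to W₂ = Q_m(1 − T_C/T_m) = Q_H·(T_m − T_C)/T_H gives T_H − T_m = T_m − T_C, so T_m = (T_H + T_C)/2 = (617.15 + 334.15)/2 = 476 K.

T_m ≈ 476 K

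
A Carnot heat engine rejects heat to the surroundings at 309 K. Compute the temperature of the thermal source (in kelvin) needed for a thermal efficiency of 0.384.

From η = 1 − T_C/T_H, solving for T_H gives T_H = T_C/(1 − η) = 309.00/(1 − 0.384) = 502 K.

T_H ≈ 502 K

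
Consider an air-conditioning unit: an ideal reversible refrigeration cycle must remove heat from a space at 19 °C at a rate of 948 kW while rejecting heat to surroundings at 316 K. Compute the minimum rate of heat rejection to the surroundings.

Q̇_H ≈ 1030 kW

T_C = 19 °C → 19 + 273.15 = 292.15 K.
For a reversible cycle Q_H/Q_C = T_H/T_C, so Q_H = Q_C·T_H/T_C = 948 × 316.00/292.15 = 1030 kW.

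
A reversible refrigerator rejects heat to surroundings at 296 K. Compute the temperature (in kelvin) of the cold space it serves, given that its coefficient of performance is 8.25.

COP_R = T_C/(T_H − T_C) ⇒ T_C = T_H·COP_R/(1 + COP_R) = 296.00 × 8.25/(1 + 8.25) = 264.0 K.

T_C ≈ 264.0 K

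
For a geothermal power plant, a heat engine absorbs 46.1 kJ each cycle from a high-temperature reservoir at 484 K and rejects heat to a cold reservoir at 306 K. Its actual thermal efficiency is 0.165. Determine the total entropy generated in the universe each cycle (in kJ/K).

W = η·Q_H = 0.165 × 46.1 = 7.607 kJ, so Q_C = Q_H − W = 38.49 kJ.
Entropy balance on the reservoirs: −Q_H/T_H = -0.09525 kJ/K, +Q_C/T_C = 0.1258 kJ/K.
ΔS_univ = −Q_H/T_H + Q_C/T_C = 0.0305 kJ/K (> 0, since η = 0.165 < η_Carnot = 0.368).

ΔS_univ ≈ 0.0305 kJ/K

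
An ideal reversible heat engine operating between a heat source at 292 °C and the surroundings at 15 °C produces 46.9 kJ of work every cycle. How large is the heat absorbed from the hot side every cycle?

T_H = 292 °C → 292 + 273.15 = 565.15 K.
T_C = 15 °C → 15 + 273.15 = 288.15 K.
η_rev = 1 − T_C/T_H = 1 − 288.15/565.15 = 0.4901.
Q_H = W/η = 46.9/0.4901 = 95.7 kJ.

Q_H ≈ 95.7 kJ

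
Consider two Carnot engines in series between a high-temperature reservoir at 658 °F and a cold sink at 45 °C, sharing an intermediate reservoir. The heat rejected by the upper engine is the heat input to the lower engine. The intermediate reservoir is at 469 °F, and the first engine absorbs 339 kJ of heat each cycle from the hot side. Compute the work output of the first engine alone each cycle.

W₁ ≈ 57.33 kJ

T_H = 658 °F → (658 − 32) × 5/9 = 347.78 °C = 620.93 K.
T_C = 45 °C → 45 + 273.15 = 318.15 K.
T_m = 469 °F → (469 − 32) × 5/9 = 242.78 °C = 515.93 K.
First-stage efficiency η₁ = 1 − T_m/T_H = 1 − 515.93/620.93 = 0.1691.
W₁ = η₁·Q_H = 0.1691 × 339 = 57.33 kJ.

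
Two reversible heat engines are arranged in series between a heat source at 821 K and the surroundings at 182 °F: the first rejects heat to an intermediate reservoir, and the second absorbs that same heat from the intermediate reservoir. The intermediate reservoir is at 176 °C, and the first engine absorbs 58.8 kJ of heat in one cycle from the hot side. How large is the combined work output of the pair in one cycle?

W_total ≈ 33.3 kJ

T_C = 182 °F → (182 − 32) × 5/9 = 83.33 °C = 356.48 K.
Two reversible stages in series are equivalent to a single Carnot engine between T_H and T_C, so η_total = 1 − T_C/T_H = 1 − 356.48/821.00 = 0.5658.
W_total = η_total · Q_H = 0.5658 × 58.8 = 33.3 kJ.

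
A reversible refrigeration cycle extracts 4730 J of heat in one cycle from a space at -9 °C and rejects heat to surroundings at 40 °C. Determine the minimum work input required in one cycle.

T_H = 40 °C → 40 + 273.15 = 313.15 K.
T_C = -9 °C → -9 + 273.15 = 264.15 K.
The reversible coefficient of performance is COP_R = T_C/(T_H − T_C) = 264.15/49.00 = 5.3908.
W = Q_C/COP_R = 4730/5.3908 = 877 J.

W_in ≈ 877 J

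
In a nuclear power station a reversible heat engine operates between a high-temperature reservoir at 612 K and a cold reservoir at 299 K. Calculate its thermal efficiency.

η ≈ 0.511

The Carnot efficiency is η = 1 − T_C/T_H = 1 − 299.00/612.00 = 0.511.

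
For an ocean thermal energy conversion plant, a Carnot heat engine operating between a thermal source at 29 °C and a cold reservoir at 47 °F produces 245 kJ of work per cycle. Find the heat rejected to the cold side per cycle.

T_H = 29 °C → 29 + 273.15 = 302.15 K.
T_C = 47 °F → (47 − 32) × 5/9 = 8.33 °C = 281.48 K.
Since the cycle is reversible, η = 1 − T_C/T_H = 1 − 281.48/302.15 = 0.0684.
Since Q_C/Q_H = T_C/T_H and Q_H = W/η, Q_C = W·T_C/(T_H − T_C) = 245 × 281.48/20.67 = 3337 kJ.

Q_C ≈ 3337 kJ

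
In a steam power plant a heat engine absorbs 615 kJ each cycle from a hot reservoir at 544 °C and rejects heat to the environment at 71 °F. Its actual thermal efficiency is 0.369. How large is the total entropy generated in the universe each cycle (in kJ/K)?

T_H = 544 °C → 544 + 273.15 = 817.15 K.
T_C = 71 °F → (71 − 32) × 5/9 = 21.67 °C = 294.82 K.
W = η·Q_H = 0.369 × 615 = 226.9 kJ, so Q_C = Q_H − W = 388.1 kJ.
The hot reservoir loses entropy Q_H/T_H = 615/817.15 = 0.7526 kJ/K; the cold reservoir gains Q_C/T_C = 388.1/294.82 = 1.316 kJ/K.
ΔS_univ = −Q_H/T_H + Q_C/T_C = 0.564 kJ/K (> 0, since η = 0.369 < η_Carnot = 0.639).

ΔS_univ ≈ 0.564 kJ/K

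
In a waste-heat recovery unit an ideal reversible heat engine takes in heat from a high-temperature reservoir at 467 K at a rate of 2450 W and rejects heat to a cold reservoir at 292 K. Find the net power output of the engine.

Ẇ ≈ 918 W

The Carnot efficiency is η = 1 − T_C/T_H = 1 − 292.00/467.00 = 0.3747.
W = η·Q_H = 0.3747 × 2450 = 918 W.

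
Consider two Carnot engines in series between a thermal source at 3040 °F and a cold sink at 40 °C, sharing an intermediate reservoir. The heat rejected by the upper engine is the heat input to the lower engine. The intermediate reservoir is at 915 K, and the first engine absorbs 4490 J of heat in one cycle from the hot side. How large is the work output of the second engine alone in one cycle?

W₂ ≈ 1390 J

T_H = 3040 °F → (3040 − 32) × 5/9 = 1671.11 °C = 1944.26 K.
T_C = 40 °C → 40 + 273.15 = 313.15 K.
Heat entering the second stage: Q_m = Q_H·(T_m/T_H) = 4490 × 915.00/1944.26 = 2110 J.
Second-stage efficiency η₂ = 1 − T_C/T_m = 1 − 313.15/915.00 = 0.6578, so W₂ = η₂·Q_m = 1390 J.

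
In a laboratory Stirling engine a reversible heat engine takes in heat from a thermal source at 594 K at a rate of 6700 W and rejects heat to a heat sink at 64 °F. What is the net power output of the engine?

T_C = 64 °F → (64 − 32) × 5/9 = 17.78 °C = 290.93 K.
Since the cycle is reversible, η = 1 − T_C/T_H = 1 − 290.93/594.00 = 0.5102.
W = η·Q_H = 0.5102 × 6700 = 3420 W.

Ẇ ≈ 3420 W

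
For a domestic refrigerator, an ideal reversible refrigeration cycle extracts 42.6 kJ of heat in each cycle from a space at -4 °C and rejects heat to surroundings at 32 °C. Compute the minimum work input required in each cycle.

W_in ≈ 5.698 kJ

T_H = 32 °C → 32 + 273.15 = 305.15 K.
T_C = -4 °C → -4 + 273.15 = 269.15 K.
COP_R = T_C/(T_H − T_C) = 269.15/36.00 = 7.4764.
W = Q_C/COP_R = 42.6/7.4764 = 5.698 kJ.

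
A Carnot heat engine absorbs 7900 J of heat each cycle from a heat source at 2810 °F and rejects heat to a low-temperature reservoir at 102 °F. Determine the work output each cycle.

T_H = 2810 °F → (2810 − 32) × 5/9 = 1543.33 °C = 1816.48 K.
T_C = 102 °F → (102 − 32) × 5/9 = 38.89 °C = 312.04 K.
The Carnot efficiency is η = 1 − T_C/T_H = 1 − 312.04/1816.48 = 0.8282.
W = η·Q_H = 0.8282 × 7900 = 6540 J.

W ≈ 6540 J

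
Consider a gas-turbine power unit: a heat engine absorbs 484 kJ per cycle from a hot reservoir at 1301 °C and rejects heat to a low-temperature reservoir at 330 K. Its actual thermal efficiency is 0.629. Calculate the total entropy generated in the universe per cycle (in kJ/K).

ΔS_univ ≈ 0.237 kJ/K

T_H = 1301 °C → 1301 + 273.15 = 1574.15 K.
W = η·Q_H = 0.629 × 484 = 304.4 kJ, so Q_C = Q_H − W = 179.6 kJ.
The hot reservoir loses entropy Q_H/T_H = 484/1574.15 = 0.3075 kJ/K; the cold reservoir gains Q_C/T_C = 179.6/330.00 = 0.5441 kJ/K.
ΔS_univ = −Q_H/T_H + Q_C/T_C = 0.237 kJ/K (> 0, since η = 0.629 < η_Carnot = 0.790).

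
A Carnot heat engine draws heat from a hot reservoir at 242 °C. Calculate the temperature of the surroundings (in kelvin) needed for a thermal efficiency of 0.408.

T_H = 242 °C → 242 + 273.15 = 515.15 K.
From η = 1 − T_C/T_H, T_C = T_H·(1 − η) = 515.15 × (1 − 0.408) = 305 K.

T_C ≈ 305 K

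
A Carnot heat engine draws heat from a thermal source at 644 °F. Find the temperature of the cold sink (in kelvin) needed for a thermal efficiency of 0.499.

T_C ≈ 307 K

T_H = 644 °F → (644 − 32) × 5/9 = 340.00 °C = 613.15 K.
From η = 1 − T_C/T_H, T_C = T_H·(1 − η) = 613.15 × (1 − 0.499) = 307 K.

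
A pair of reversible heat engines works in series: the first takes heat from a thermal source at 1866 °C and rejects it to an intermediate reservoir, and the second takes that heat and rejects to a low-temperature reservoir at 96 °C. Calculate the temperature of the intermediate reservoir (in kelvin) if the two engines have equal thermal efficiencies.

T_H = 1866 °C → 1866 + 273.15 = 2139.15 K.
T_C = 96 °C → 96 + 273.15 = 369.15 K.
Equal efficiencies require 1 − T_m/T_H = 1 − T_C/T_m, i.e. T_m/T_H = T_C/T_m, so T_m = √(T_H·T_C) = √(2139.15 × 369.15) = 888.6 K.

T_m ≈ 888.6 K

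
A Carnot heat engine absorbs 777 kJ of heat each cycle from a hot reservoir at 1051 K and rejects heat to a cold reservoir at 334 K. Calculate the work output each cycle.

η_rev = 1 − T_C/T_H = 1 − 334.00/1051.00 = 0.6822.
W = η·Q_H = 0.6822 × 777 = 530.1 kJ.

W ≈ 530.1 kJ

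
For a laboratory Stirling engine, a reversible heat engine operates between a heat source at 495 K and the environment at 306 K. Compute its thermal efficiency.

η ≈ 0.3818

Since the cycle is reversible, η = 1 − T_C/T_H = 1 − 306.00/495.00 = 0.3818.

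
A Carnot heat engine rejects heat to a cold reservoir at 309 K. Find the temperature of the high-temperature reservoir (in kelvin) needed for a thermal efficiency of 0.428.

From η = 1 − T_C/T_H, solving for T_H gives T_H = T_C/(1 − η) = 309.00/(1 − 0.428) = 540.2 K.

T_H ≈ 540.2 K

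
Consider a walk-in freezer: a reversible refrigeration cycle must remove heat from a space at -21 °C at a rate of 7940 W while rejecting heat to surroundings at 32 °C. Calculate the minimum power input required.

T_H = 32 °C → 32 + 273.15 = 305.15 K.
T_C = -21 °C → -21 + 273.15 = 252.15 K.
For a reversible refrigerator, COP_R = T_C/(T_H − T_C) = 252.15/53.00 = 4.7575.
W = Q_C/COP_R = 7940/4.7575 = 1670 W.

Ẇ_in ≈ 1670 W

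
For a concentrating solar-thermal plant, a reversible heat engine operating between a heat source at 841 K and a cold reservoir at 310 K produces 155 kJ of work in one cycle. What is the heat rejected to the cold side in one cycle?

Q_C ≈ 90.5 kJ

Carnot efficiency: η = 1 − T_C/T_H = 1 − 310.00/841.00 = 0.6314.
Since Q_C/Q_H = T_C/T_H and Q_H = W/η, Q_C = W·T_C/(T_H − T_C) = 155 × 310.00/531.00 = 90.5 kJ.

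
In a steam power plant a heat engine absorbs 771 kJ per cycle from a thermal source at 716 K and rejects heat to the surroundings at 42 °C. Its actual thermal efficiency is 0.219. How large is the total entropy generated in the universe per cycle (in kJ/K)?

T_C = 42 °C → 42 + 273.15 = 315.15 K.
W = η·Q_H = 0.219 × 771 = 168.8 kJ, so Q_C = Q_H − W = 602.2 kJ.
The hot reservoir loses entropy Q_H/T_H = 771/716.00 = 1.077 kJ/K; the cold reservoir gains Q_C/T_C = 602.2/315.15 = 1.911 kJ/K.
ΔS_univ = −Q_H/T_H + Q_C/T_C = 0.834 kJ/K (> 0, since η = 0.219 < η_Carnot = 0.560).

ΔS_univ ≈ 0.834 kJ/K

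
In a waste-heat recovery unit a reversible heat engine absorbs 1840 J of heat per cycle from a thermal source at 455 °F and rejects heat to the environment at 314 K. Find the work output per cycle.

T_H = 455 °F → (455 − 32) × 5/9 = 235.00 °C = 508.15 K.
Carnot efficiency: η = 1 − T_C/T_H = 1 − 314.00/508.15 = 0.3821.
W = η·Q_H = 0.3821 × 1840 = 703 J.

W ≈ 703 J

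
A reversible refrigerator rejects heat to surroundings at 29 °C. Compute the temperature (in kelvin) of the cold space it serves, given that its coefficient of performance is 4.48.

T_C ≈ 247.0 K

T_H = 29 °C → 29 + 273.15 = 302.15 K.
COP_R = T_C/(T_H − T_C) ⇒ T_C = T_H·COP_R/(1 + COP_R) = 302.15 × 4.48/(1 + 4.48) = 247.0 K.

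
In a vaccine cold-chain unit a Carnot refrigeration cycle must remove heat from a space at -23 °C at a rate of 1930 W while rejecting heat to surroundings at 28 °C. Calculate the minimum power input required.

Ẇ_in ≈ 393 W

T_H = 28 °C → 28 + 273.15 = 301.15 K.
T_C = -23 °C → -23 + 273.15 = 250.15 K.
For a reversible refrigerator, COP_R = T_C/(T_H − T_C) = 250.15/51.00 = 4.9049.
W = Q_C/COP_R = 1930/4.9049 = 393 W.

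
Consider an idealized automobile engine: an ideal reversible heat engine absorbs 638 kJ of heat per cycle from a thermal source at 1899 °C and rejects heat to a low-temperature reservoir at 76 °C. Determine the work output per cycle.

W ≈ 535 kJ

T_H = 1899 °C → 1899 + 273.15 = 2172.15 K.
T_C = 76 °C → 76 + 273.15 = 349.15 K.
For a reversible engine, η = 1 − T_C/T_H = 1 − 349.15/2172.15 = 0.8393.
W = η·Q_H = 0.8393 × 638 = 535 kJ.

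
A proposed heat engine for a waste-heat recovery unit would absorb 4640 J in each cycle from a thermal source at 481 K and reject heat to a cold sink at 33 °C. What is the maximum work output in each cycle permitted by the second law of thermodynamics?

W_max ≈ 1687 J

T_C = 33 °C → 33 + 273.15 = 306.15 K.
The upper bound on efficiency is η_max = 1 − T_C/T_H = 1 − 306.15/481.00 = 0.3635.
W_max = η_max · Q_H = 0.3635 × 4640 = 1687 J.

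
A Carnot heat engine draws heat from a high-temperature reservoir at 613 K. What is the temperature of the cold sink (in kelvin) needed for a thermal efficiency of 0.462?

From η = 1 − T_C/T_H, T_C = T_H·(1 − η) = 613.00 × (1 − 0.462) = 330 K.

T_C ≈ 330 K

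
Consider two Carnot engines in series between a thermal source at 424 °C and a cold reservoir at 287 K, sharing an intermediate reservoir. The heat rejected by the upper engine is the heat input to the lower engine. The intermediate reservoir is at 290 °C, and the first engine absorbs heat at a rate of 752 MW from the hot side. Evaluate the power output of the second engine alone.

Ẇ₂ ≈ 298 MW

T_H = 424 °C → 424 + 273.15 = 697.15 K.
T_m = 290 °C → 290 + 273.15 = 563.15 K.
Heat entering the second stage: Q_m = Q_H·(T_m/T_H) = 752 × 563.15/697.15 = 607 MW.
Second-stage efficiency η₂ = 1 − T_C/T_m = 1 − 287.00/563.15 = 0.4904, so W₂ = η₂·Q_m = 298 MW.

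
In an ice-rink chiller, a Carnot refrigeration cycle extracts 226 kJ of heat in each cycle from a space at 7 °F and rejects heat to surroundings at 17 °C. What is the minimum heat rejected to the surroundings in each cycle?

Q_H ≈ 253 kJ

T_H = 17 °C → 17 + 273.15 = 290.15 K.
T_C = 7 °F → (7 − 32) × 5/9 = -13.89 °C = 259.26 K.
For a reversible cycle Q_H/Q_C = T_H/T_C, so Q_H = Q_C·T_H/T_C = 226 × 290.15/259.26 = 253 kJ.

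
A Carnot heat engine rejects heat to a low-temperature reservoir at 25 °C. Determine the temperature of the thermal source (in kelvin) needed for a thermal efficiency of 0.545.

T_H ≈ 655 K

T_C = 25 °C → 25 + 273.15 = 298.15 K.
From η = 1 − T_C/T_H, solving for T_H gives T_H = T_C/(1 − η) = 298.15/(1 − 0.545) = 655 K.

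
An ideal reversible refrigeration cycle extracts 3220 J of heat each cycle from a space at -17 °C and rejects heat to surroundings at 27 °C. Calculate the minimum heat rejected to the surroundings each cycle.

T_H = 27 °C → 27 + 273.15 = 300.15 K.
T_C = -17 °C → -17 + 273.15 = 256.15 K.
For a reversible cycle Q_H/Q_C = T_H/T_C, so Q_H = Q_C·T_H/T_C = 3220 × 300.15/256.15 = 3770 J.

Q_H ≈ 3770 J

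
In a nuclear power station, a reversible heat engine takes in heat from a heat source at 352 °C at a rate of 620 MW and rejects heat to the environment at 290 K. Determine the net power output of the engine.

Ẇ ≈ 332.4 MW

T_H = 352 °C → 352 + 273.15 = 625.15 K.
Carnot efficiency: η = 1 − T_C/T_H = 1 − 290.00/625.15 = 0.5361.
W = η·Q_H = 0.5361 × 620 = 332.4 MW.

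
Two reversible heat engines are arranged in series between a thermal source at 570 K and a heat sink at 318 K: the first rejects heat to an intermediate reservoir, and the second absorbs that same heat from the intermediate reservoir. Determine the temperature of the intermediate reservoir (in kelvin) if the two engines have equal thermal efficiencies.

Equal efficiencies require 1 − T_m/T_H = 1 − T_C/T_m, i.e. T_m/T_H = T_C/T_m, so T_m = √(T_H·T_C) = √(570.00 × 318.00) = 425.7 K.

T_m ≈ 425.7 K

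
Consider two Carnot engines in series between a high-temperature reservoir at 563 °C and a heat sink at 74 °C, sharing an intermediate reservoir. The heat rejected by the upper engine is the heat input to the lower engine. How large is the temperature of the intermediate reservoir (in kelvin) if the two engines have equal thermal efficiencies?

T_H = 563 °C → 563 + 273.15 = 836.15 K.
T_C = 74 °C → 74 + 273.15 = 347.15 K.
Equal efficiencies require 1 − T_m/T_H = 1 − T_C/T_m, i.e. T_m/T_H = T_C/T_m, so T_m = √(T_H·T_C) = √(836.15 × 347.15) = 539 K.

T_m ≈ 539 K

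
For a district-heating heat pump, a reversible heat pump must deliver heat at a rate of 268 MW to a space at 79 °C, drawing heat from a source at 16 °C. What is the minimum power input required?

Ẇ_in ≈ 47.9 MW

T_H = 79 °C → 79 + 273.15 = 352.15 K.
T_C = 16 °C → 16 + 273.15 = 289.15 K.
The Carnot heat-pump COP is COP_HP = T_H/(T_H − T_C) = 352.15/63.00 = 5.5897.
W = Q_H/COP_HP = 268/5.5897 = 47.9 MW.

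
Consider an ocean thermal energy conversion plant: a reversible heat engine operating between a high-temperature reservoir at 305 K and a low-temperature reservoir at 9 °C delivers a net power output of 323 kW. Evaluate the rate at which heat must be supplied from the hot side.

T_C = 9 °C → 9 + 273.15 = 282.15 K.
For a reversible engine, η = 1 − T_C/T_H = 1 − 282.15/305.00 = 0.0749.
Q_H = W/η = 323/0.0749 = 4311 kW.

Q̇_H ≈ 4311 kW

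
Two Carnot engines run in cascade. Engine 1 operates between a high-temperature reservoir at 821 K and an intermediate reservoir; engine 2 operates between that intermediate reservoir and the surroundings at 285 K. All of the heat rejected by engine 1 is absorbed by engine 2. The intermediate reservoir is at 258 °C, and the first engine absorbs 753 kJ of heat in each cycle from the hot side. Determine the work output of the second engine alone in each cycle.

T_m = 258 °C → 258 + 273.15 = 531.15 K.
Heat entering the second stage: Q_m = Q_H·(T_m/T_H) = 753 × 531.15/821.00 = 487.2 kJ.
Second-stage efficiency η₂ = 1 − T_C/T_m = 1 − 285.00/531.15 = 0.4634, so W₂ = η₂·Q_m = 225.8 kJ.

W₂ ≈ 225.8 kJ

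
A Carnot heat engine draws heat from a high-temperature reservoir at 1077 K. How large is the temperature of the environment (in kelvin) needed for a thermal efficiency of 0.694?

From η = 1 − T_C/T_H, T_C = T_H·(1 − η) = 1077.00 × (1 − 0.694) = 330 K.

T_C ≈ 330 K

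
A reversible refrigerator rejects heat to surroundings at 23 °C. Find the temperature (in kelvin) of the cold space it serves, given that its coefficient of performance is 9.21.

T_H = 23 °C → 23 + 273.15 = 296.15 K.
COP_R = T_C/(T_H − T_C) ⇒ T_C = T_H·COP_R/(1 + COP_R) = 296.15 × 9.21/(1 + 9.21) = 267.1 K.

T_C ≈ 267.1 K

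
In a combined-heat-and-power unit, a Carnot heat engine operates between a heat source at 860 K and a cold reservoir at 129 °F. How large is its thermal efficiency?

η ≈ 0.6197

T_C = 129 °F → (129 − 32) × 5/9 = 53.89 °C = 327.04 K.
Carnot efficiency: η = 1 − T_C/T_H = 1 − 327.04/860.00 = 0.6197.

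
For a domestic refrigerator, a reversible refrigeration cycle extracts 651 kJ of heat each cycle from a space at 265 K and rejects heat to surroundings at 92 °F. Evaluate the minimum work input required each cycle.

T_H = 92 °F → (92 − 32) × 5/9 = 33.33 °C = 306.48 K.
For a reversible refrigerator, COP_R = T_C/(T_H − T_C) = 265.00/41.48 = 6.3881.
W = Q_C/COP_R = 651/6.3881 = 102 kJ.

W_in ≈ 102 kJ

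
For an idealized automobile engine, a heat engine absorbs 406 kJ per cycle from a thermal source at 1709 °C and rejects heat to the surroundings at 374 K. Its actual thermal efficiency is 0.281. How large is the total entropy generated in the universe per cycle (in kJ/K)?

T_H = 1709 °C → 1709 + 273.15 = 1982.15 K.
W = η·Q_H = 0.281 × 406 = 114.1 kJ, so Q_C = Q_H − W = 291.9 kJ.
Entropy balance on the reservoirs: −Q_H/T_H = -0.2048 kJ/K, +Q_C/T_C = 0.7805 kJ/K.
ΔS_univ = −Q_H/T_H + Q_C/T_C = 0.576 kJ/K (> 0, since η = 0.281 < η_Carnot = 0.811).

ΔS_univ ≈ 0.576 kJ/K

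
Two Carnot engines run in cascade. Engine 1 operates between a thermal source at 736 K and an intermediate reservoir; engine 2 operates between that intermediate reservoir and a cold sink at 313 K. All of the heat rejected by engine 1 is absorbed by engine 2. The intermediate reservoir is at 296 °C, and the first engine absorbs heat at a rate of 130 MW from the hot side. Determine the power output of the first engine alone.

T_m = 296 °C → 296 + 273.15 = 569.15 K.
First-stage efficiency η₁ = 1 − T_m/T_H = 1 − 569.15/736.00 = 0.2267.
W₁ = η₁·Q_H = 0.2267 × 130 = 29.5 MW.

Ẇ₁ ≈ 29.5 MW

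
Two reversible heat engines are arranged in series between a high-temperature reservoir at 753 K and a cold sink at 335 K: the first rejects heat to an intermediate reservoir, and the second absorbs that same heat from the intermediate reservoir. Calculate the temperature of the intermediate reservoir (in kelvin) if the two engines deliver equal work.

T_m ≈ 544 K

For reversible stages Q_m = Q_H·(T_m/T_H). Setting W₁ = Q_H(1 − T_m/T_H) equal to W₂ = Q_m(1 − T_C/T_m) = Q_H·(T_m − T_C)/T_H gives T_H − T_m = T_m − T_C, so T_m = (T_H + T_C)/2 = (753.00 + 335.00)/2 = 544 K.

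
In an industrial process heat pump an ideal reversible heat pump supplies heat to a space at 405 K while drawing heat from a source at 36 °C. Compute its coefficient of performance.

T_C = 36 °C → 36 + 273.15 = 309.15 K.
For a reversible heat pump, COP_HP = T_H/(T_H − T_C) = 405.00/(405.00 − 309.15) = 4.23.

COP_HP ≈ 4.23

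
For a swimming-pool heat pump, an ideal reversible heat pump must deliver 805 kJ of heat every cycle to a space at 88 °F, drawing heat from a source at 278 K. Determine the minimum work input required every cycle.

T_H = 88 °F → (88 − 32) × 5/9 = 31.11 °C = 304.26 K.
Reversible heating COP: COP_HP = T_H/(T_H − T_C) = 304.26/26.26 = 11.5860.
W = Q_H/COP_HP = 805/11.5860 = 69.48 kJ.

W_in ≈ 69.48 kJ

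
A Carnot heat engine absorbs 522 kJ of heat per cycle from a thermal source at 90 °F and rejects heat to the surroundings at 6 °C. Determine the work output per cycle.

W ≈ 44.8 kJ

T_H = 90 °F → (90 − 32) × 5/9 = 32.22 °C = 305.37 K.
T_C = 6 °C → 6 + 273.15 = 279.15 K.
For a reversible engine, η = 1 − T_C/T_H = 1 − 279.15/305.37 = 0.0859.
W = η·Q_H = 0.0859 × 522 = 44.8 kJ.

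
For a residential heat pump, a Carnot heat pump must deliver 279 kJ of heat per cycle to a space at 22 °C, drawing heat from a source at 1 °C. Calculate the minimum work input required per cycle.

T_H = 22 °C → 22 + 273.15 = 295.15 K.
T_C = 1 °C → 1 + 273.15 = 274.15 K.
Reversible heating COP: COP_HP = T_H/(T_H − T_C) = 295.15/21.00 = 14.0548.
W = Q_H/COP_HP = 279/14.0548 = 19.9 kJ.

W_in ≈ 19.9 kJ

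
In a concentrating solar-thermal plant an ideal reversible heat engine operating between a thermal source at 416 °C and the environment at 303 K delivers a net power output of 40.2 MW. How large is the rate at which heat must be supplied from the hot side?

T_H = 416 °C → 416 + 273.15 = 689.15 K.
The Carnot efficiency is η = 1 − T_C/T_H = 1 − 303.00/689.15 = 0.5603.
Q_H = W/η = 40.2/0.5603 = 71.74 MW.

Q̇_H ≈ 71.74 MW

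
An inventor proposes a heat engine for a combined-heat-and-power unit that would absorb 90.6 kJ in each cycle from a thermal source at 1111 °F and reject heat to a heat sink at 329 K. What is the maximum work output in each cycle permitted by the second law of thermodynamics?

T_H = 1111 °F → (1111 − 32) × 5/9 = 599.44 °C = 872.59 K.
The second-law ceiling is the Carnot efficiency, η_max = 1 − T_C/T_H = 1 − 329.00/872.59 = 0.6230.
W_max = η_max · Q_H = 0.6230 × 90.6 = 56.4 kJ.

W_max ≈ 56.4 kJ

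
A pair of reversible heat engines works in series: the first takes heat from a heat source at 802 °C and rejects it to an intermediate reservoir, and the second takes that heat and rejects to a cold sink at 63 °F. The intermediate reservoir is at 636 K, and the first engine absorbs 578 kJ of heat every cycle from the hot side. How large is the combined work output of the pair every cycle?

T_H = 802 °C → 802 + 273.15 = 1075.15 K.
T_C = 63 °F → (63 − 32) × 5/9 = 17.22 °C = 290.37 K.
Two reversible stages in series are equivalent to a single Carnot engine between T_H and T_C, so η_total = 1 − T_C/T_H = 1 − 290.37/1075.15 = 0.7299.
W_total = η_total · Q_H = 0.7299 × 578 = 421.9 kJ.

W_total ≈ 421.9 kJ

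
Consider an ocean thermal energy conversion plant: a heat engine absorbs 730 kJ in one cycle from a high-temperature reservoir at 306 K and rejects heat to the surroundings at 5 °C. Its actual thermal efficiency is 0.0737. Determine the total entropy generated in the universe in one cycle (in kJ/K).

ΔS_univ ≈ 0.0454 kJ/K

T_C = 5 °C → 5 + 273.15 = 278.15 K.
W = η·Q_H = 0.0737 × 730 = 53.80 kJ, so Q_C = Q_H − W = 676.2 kJ.
The hot reservoir loses entropy Q_H/T_H = 730/306.00 = 2.386 kJ/K; the cold reservoir gains Q_C/T_C = 676.2/278.15 = 2.431 kJ/K.
ΔS_univ = −Q_H/T_H + Q_C/T_C = 0.0454 kJ/K (> 0, since η = 0.0737 < η_Carnot = 0.091).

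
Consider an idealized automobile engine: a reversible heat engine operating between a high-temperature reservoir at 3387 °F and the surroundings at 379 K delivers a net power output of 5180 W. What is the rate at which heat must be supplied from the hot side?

Q̇_H ≈ 6300 W

T_H = 3387 °F → (3387 − 32) × 5/9 = 1863.89 °C = 2137.04 K.
The Carnot efficiency is η = 1 − T_C/T_H = 1 − 379.00/2137.04 = 0.8227.
Q_H = W/η = 5180/0.8227 = 6300 W.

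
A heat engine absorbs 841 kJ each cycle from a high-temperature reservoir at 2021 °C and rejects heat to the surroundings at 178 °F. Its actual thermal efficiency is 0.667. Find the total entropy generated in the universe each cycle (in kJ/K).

T_H = 2021 °C → 2021 + 273.15 = 2294.15 K.
T_C = 178 °F → (178 − 32) × 5/9 = 81.11 °C = 354.26 K.
W = η·Q_H = 0.667 × 841 = 560.9 kJ, so Q_C = Q_H − W = 280.1 kJ.
Reservoir entropy changes: ΔS_H = −Q_H/T_H = −841/2294.15 = -0.3666 kJ/K and ΔS_C = +Q_C/T_C = 280.1/354.26 = 0.7905 kJ/K.
ΔS_univ = −Q_H/T_H + Q_C/T_C = 0.4239 kJ/K (> 0, since η = 0.667 < η_Carnot = 0.846).

ΔS_univ ≈ 0.4239 kJ/K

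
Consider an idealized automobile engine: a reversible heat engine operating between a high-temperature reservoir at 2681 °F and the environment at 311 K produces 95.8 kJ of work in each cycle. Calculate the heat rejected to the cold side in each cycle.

T_H = 2681 °F → (2681 − 32) × 5/9 = 1471.67 °C = 1744.82 K.
η_rev = 1 − T_C/T_H = 1 − 311.00/1744.82 = 0.8218.
Since Q_C/Q_H = T_C/T_H and Q_H = W/η, Q_C = W·T_C/(T_H − T_C) = 95.8 × 311.00/1433.82 = 20.8 kJ.

Q_C ≈ 20.8 kJ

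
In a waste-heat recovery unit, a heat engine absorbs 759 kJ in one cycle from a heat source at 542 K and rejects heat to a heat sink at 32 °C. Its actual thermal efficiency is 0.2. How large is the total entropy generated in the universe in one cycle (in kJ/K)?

T_C = 32 °C → 32 + 273.15 = 305.15 K.
W = η·Q_H = 0.2 × 759 = 151.8 kJ, so Q_C = Q_H − W = 607.2 kJ.
Entropy balance on the reservoirs: −Q_H/T_H = -1.400 kJ/K, +Q_C/T_C = 1.990 kJ/K.
ΔS_univ = −Q_H/T_H + Q_C/T_C = 0.589 kJ/K (> 0, since η = 0.2 < η_Carnot = 0.437).

ΔS_univ ≈ 0.589 kJ/K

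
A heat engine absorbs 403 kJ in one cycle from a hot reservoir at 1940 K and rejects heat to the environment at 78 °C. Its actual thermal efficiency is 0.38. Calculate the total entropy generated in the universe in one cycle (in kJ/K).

ΔS_univ ≈ 0.504 kJ/K

T_C = 78 °C → 78 + 273.15 = 351.15 K.
W = η·Q_H = 0.38 × 403 = 153.1 kJ, so Q_C = Q_H − W = 249.9 kJ.
Reservoir entropy changes: ΔS_H = −Q_H/T_H = −403/1940.00 = -0.2077 kJ/K and ΔS_C = +Q_C/T_C = 249.9/351.15 = 0.7115 kJ/K.
ΔS_univ = −Q_H/T_H + Q_C/T_C = 0.504 kJ/K (> 0, since η = 0.38 < η_Carnot = 0.819).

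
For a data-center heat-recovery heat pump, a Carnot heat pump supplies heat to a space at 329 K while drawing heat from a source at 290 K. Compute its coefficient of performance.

COP_HP ≈ 8.44

Reversible heating COP: COP_HP = T_H/(T_H − T_C) = 329.00/(329.00 − 290.00) = 8.44.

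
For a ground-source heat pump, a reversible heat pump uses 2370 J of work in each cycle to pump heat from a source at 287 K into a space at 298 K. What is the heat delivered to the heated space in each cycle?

For a reversible heat pump, COP_HP = T_H/(T_H − T_C) = 298.00/11.00 = 27.0909.
Q_H = COP_HP · W = 27.0909 × 2370 = 64200 J.

Q_H ≈ 64200 J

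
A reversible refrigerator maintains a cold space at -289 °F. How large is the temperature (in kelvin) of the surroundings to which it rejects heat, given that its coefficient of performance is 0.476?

T_H ≈ 294 K

T_C = -289 °F → (-289 − 32) × 5/9 = -178.33 °C = 94.82 K.
COP_R = T_C/(T_H − T_C) ⇒ T_H = T_C·(1 + 1/COP_R) = 94.82 × (1 + 1/0.476) = 294 K.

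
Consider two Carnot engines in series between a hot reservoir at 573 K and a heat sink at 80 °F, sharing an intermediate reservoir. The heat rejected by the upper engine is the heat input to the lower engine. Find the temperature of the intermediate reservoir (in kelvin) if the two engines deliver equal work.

T_C = 80 °F → (80 − 32) × 5/9 = 26.67 °C = 299.82 K.
For reversible stages Q_m = Q_H·(T_m/T_H). Setting W₁ = Q_H(1 − T_m/T_H) equal to W₂ = Q_m(1 − T_C/T_m) = Q_H·(T_m − T_C)/T_H gives T_H − T_m = T_m − T_C, so T_m = (T_H + T_C)/2 = (573.00 + 299.82)/2 = 436 K.

T_m ≈ 436 K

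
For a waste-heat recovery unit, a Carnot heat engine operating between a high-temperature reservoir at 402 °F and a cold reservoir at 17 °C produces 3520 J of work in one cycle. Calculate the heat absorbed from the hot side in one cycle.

Q_H ≈ 8940 J

T_H = 402 °F → (402 − 32) × 5/9 = 205.56 °C = 478.71 K.
T_C = 17 °C → 17 + 273.15 = 290.15 K.
Carnot efficiency: η = 1 − T_C/T_H = 1 − 290.15/478.71 = 0.3939.
Q_H = W/η = 3520/0.3939 = 8940 J.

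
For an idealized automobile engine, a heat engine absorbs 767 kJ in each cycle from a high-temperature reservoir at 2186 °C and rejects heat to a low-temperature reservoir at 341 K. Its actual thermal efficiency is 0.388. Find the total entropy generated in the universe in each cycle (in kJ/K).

ΔS_univ ≈ 1.065 kJ/K

T_H = 2186 °C → 2186 + 273.15 = 2459.15 K.
W = η·Q_H = 0.388 × 767 = 297.6 kJ, so Q_C = Q_H − W = 469.4 kJ.
Reservoir entropy changes: ΔS_H = −Q_H/T_H = −767/2459.15 = -0.3119 kJ/K and ΔS_C = +Q_C/T_C = 469.4/341.00 = 1.377 kJ/K.
ΔS_univ = −Q_H/T_H + Q_C/T_C = 1.065 kJ/K (> 0, since η = 0.388 < η_Carnot = 0.861).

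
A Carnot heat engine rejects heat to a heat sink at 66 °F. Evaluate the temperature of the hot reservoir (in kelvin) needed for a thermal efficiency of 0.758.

T_H ≈ 1210 K

T_C = 66 °F → (66 − 32) × 5/9 = 18.89 °C = 292.04 K.
From η = 1 − T_C/T_H, solving for T_H gives T_H = T_C/(1 − η) = 292.04/(1 − 0.758) = 1210 K.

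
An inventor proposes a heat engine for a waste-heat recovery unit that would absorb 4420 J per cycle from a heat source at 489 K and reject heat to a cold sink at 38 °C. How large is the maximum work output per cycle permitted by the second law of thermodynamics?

T_C = 38 °C → 38 + 273.15 = 311.15 K.
By the Carnot theorem, η_max = 1 − T_C/T_H = 1 − 311.15/489.00 = 0.3637.
W_max = η_max · Q_H = 0.3637 × 4420 = 1610 J.

W_max ≈ 1610 J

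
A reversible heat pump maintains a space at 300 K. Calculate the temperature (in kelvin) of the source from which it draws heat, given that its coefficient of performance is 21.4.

COP_HP = T_H/(T_H − T_C) ⇒ T_C = T_H·(COP_HP − 1)/COP_HP = 300.00 × (21.4 − 1)/21.4 = 286 K.

T_C ≈ 286 K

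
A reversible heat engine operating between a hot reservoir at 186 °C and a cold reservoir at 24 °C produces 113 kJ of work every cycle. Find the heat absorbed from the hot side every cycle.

Q_H ≈ 320 kJ

T_H = 186 °C → 186 + 273.15 = 459.15 K.
T_C = 24 °C → 24 + 273.15 = 297.15 K.
For a reversible engine, η = 1 − T_C/T_H = 1 − 297.15/459.15 = 0.3528.
Q_H = W/η = 113/0.3528 = 320 kJ.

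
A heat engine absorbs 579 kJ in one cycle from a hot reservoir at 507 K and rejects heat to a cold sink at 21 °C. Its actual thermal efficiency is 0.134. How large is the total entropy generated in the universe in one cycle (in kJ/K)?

T_C = 21 °C → 21 + 273.15 = 294.15 K.
W = η·Q_H = 0.134 × 579 = 77.59 kJ, so Q_C = Q_H − W = 501.4 kJ.
Entropy balance on the reservoirs: −Q_H/T_H = -1.142 kJ/K, +Q_C/T_C = 1.705 kJ/K.
ΔS_univ = −Q_H/T_H + Q_C/T_C = 0.563 kJ/K (> 0, since η = 0.134 < η_Carnot = 0.420).

ΔS_univ ≈ 0.563 kJ/K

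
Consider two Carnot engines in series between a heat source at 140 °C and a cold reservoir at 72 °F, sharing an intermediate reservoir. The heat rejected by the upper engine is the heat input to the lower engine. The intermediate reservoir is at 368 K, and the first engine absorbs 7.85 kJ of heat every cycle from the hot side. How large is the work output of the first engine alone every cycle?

T_H = 140 °C → 140 + 273.15 = 413.15 K.
T_C = 72 °F → (72 − 32) × 5/9 = 22.22 °C = 295.37 K.
First-stage efficiency η₁ = 1 − T_m/T_H = 1 − 368.00/413.15 = 0.1093.
W₁ = η₁·Q_H = 0.1093 × 7.85 = 0.8579 kJ.

W₁ ≈ 0.8579 kJ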